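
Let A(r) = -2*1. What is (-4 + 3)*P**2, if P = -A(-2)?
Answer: -4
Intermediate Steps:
A(r) = -2
P = 2 (P = -1*(-2) = 2)
(-4 + 3)*P**2 = (-4 + 3)*2**2 = -1*4 = -4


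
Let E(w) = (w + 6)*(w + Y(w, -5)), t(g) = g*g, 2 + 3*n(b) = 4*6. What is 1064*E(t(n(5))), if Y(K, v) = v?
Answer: 251297648/81 ≈ 3.1024e+6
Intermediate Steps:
n(b) = 22/3 (n(b) = -⅔ + (4*6)/3 = -⅔ + (⅓)*24 = -⅔ + 8 = 22/3)
t(g) = g²
E(w) = (-5 + w)*(6 + w) (E(w) = (w + 6)*(w - 5) = (6 + w)*(-5 + w) = (-5 + w)*(6 + w))
1064*E(t(n(5))) = 1064*(-30 + (22/3)² + ((22/3)²)²) = 1064*(-30 + 484/9 + (484/9)²) = 1064*(-30 + 484/9 + 234256/81) = 1064*(236182/81) = 251297648/81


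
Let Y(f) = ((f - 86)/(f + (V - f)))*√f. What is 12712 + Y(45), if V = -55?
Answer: 12712 + 123*√5/55 ≈ 12717.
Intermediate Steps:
Y(f) = √f*(86/55 - f/55) (Y(f) = ((f - 86)/(f + (-55 - f)))*√f = ((-86 + f)/(-55))*√f = ((-86 + f)*(-1/55))*√f = (86/55 - f/55)*√f = √f*(86/55 - f/55))
12712 + Y(45) = 12712 + √45*(86 - 1*45)/55 = 12712 + (3*√5)*(86 - 45)/55 = 12712 + (1/55)*(3*√5)*41 = 12712 + 123*√5/55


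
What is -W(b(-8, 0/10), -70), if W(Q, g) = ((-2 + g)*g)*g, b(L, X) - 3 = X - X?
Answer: 352800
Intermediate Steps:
b(L, X) = 3 (b(L, X) = 3 + (X - X) = 3 + 0 = 3)
W(Q, g) = g**2*(-2 + g) (W(Q, g) = (g*(-2 + g))*g = g**2*(-2 + g))
-W(b(-8, 0/10), -70) = -(-70)**2*(-2 - 70) = -4900*(-72) = -1*(-352800) = 352800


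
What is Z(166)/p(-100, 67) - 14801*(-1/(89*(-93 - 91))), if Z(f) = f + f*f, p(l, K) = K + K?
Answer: 225996069/1097192 ≈ 205.98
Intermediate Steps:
p(l, K) = 2*K
Z(f) = f + f²
Z(166)/p(-100, 67) - 14801*(-1/(89*(-93 - 91))) = (166*(1 + 166))/((2*67)) - 14801*(-1/(89*(-93 - 91))) = (166*167)/134 - 14801/((-184*(-89))) = 27722*(1/134) - 14801/16376 = 13861/67 - 14801*1/16376 = 13861/67 - 14801/16376 = 225996069/1097192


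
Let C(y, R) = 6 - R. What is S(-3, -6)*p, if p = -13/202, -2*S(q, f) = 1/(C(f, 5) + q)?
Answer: -13/808 ≈ -0.016089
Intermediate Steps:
S(q, f) = -1/(2*(1 + q)) (S(q, f) = -1/(2*((6 - 1*5) + q)) = -1/(2*((6 - 5) + q)) = -1/(2*(1 + q)))
p = -13/202 (p = -13*1/202 = -13/202 ≈ -0.064356)
S(-3, -6)*p = -1/(2 + 2*(-3))*(-13/202) = -1/(2 - 6)*(-13/202) = -1/(-4)*(-13/202) = -1*(-1/4)*(-13/202) = (1/4)*(-13/202) = -13/808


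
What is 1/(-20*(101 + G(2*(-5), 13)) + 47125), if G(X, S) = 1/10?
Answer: 1/45103 ≈ 2.2171e-5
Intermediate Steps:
G(X, S) = 1/10
1/(-20*(101 + G(2*(-5), 13)) + 47125) = 1/(-20*(101 + 1/10) + 47125) = 1/(-20*1011/10 + 47125) = 1/(-2022 + 47125) = 1/45103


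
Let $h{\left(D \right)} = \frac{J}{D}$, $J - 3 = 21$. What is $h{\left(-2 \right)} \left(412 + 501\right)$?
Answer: $-10956$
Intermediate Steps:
$J = 24$ ($J = 3 + 21 = 24$)
$h{\left(D \right)} = \frac{24}{D}$
$h{\left(-2 \right)} \left(412 + 501\right) = \frac{24}{-2} \left(412 + 501\right) = 24 \left(- \frac{1}{2}\right) 913 = \left(-12\right) 913 = -10956$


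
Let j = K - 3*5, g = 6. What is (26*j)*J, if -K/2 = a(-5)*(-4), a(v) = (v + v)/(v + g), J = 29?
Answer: -71630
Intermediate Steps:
a(v) = 2*v/(6 + v) (a(v) = (v + v)/(v + 6) = (2*v)/(6 + v) = 2*v/(6 + v))
K = -80 (K = -2*2*(-5)/(6 - 5)*(-4) = -2*2*(-5)/1*(-4) = -2*2*(-5)*1*(-4) = -(-20)*(-4) = -2*40 = -80)
j = -95 (j = -80 - 3*5 = -80 - 15 = -95)
(26*j)*J = (26*(-95))*29 = -2470*29 = -71630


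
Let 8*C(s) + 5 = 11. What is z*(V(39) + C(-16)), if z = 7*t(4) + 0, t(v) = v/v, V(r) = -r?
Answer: -1071/4 ≈ -267.75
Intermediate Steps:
C(s) = 3/4 (C(s) = -5/8 + (1/8)*11 = -5/8 + 11/8 = 3/4)
t(v) = 1
z = 7 (z = 7*1 + 0 = 7 + 0 = 7)
z*(V(39) + C(-16)) = 7*(-1*39 + 3/4) = 7*(-39 + 3/4) = 7*(-153/4) = -1071/4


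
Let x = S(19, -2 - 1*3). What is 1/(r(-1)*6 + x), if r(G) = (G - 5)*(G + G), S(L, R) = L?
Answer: 1/91 ≈ 0.010989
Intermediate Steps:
r(G) = 2*G*(-5 + G) (r(G) = (-5 + G)*(2*G) = 2*G*(-5 + G))
x = 19
1/(r(-1)*6 + x) = 1/((2*(-1)*(-5 - 1))*6 + 19) = 1/((2*(-1)*(-6))*6 + 19) = 1/(12*6 + 19) = 1/(72 + 19) = 1/91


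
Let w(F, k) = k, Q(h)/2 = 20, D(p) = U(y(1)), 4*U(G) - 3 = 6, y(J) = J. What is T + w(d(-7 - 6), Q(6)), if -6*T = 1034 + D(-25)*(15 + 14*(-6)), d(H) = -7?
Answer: -2555/24 ≈ -106.46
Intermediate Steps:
U(G) = 9/4 (U(G) = 3/4 + (1/4)*6 = 3/4 + 3/2 = 9/4)
D(p) = 9/4
Q(h) = 40 (Q(h) = 2*20 = 40)
T = -3515/24 (T = -(1034 + 9*(15 + 14*(-6))/4)/6 = -(1034 + 9*(15 - 84)/4)/6 = -(1034 + (9/4)*(-69))/6 = -(1034 - 621/4)/6 = -1/6*3515/4 = -3515/24 ≈ -146.46)
T + w(d(-7 - 6), Q(6)) = -3515/24 + 40 = -2555/24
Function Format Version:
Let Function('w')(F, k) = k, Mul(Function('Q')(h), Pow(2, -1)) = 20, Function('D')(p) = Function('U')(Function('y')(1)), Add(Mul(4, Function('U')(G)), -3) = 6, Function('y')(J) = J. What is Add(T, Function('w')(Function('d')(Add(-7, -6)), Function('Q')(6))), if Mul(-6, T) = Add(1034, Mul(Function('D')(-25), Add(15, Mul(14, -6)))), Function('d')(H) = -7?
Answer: Rational(-2555, 24) ≈ -106.46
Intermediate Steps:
Function('U')(G) = Rational(9, 4) (Function('U')(G) = Add(Rational(3, 4), Mul(Rational(1, 4), 6)) = Add(Rational(3, 4), Rational(3, 2)) = Rational(9, 4))
Function('D')(p) = Rational(9, 4)
Function('Q')(h) = 40 (Function('Q')(h) = Mul(2, 20) = 40)
T = Rational(-3515, 24) (T = Mul(Rational(-1, 6), Add(1034, Mul(Rational(9, 4), Add(15, Mul(14, -6))))) = Mul(Rational(-1, 6), Add(1034, Mul(Rational(9, 4), Add(15, -84)))) = Mul(Rational(-1, 6), Add(1034, Mul(Rational(9, 4), -69))) = Mul(Rational(-1, 6), Add(1034, Rational(-621, 4))) = Mul(Rational(-1, 6), Rational(3515, 4)) = Rational(-3515, 24) ≈ -146.46)
Add(T, Function('w')(Function('d')(Add(-7, -6)), Function('Q')(6))) = Add(Rational(-3515, 24), 40) = Rational(-2555, 24)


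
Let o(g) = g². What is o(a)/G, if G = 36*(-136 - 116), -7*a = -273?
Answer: -169/1008 ≈ -0.16766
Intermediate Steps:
a = 39 (a = -⅐*(-273) = 39)
G = -9072 (G = 36*(-252) = -9072)
o(a)/G = 39²/(-9072) = 1521*(-1/9072) = -169/1008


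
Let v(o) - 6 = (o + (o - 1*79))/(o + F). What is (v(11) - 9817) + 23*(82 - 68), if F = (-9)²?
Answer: -873045/92 ≈ -9489.6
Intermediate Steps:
F = 81
v(o) = 6 + (-79 + 2*o)/(81 + o) (v(o) = 6 + (o + (o - 1*79))/(o + 81) = 6 + (o + (o - 79))/(81 + o) = 6 + (o + (-79 + o))/(81 + o) = 6 + (-79 + 2*o)/(81 + o))
(v(11) - 9817) + 23*(82 - 68) = ((407 + 8*11)/(81 + 11) - 9817) + 23*(82 - 68) = ((407 + 88)/92 - 9817) + 23*14 = ((1/92)*495 - 9817) + 322 = (495/92 - 9817) + 322 = -902669/92 + 322 = -873045/92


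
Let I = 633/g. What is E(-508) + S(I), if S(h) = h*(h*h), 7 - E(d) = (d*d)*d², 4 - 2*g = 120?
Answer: -12993879598137105/195112 ≈ -6.6597e+10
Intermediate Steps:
g = -58 (g = 2 - ½*120 = 2 - 60 = -58)
I = -633/58 (I = 633/(-58) = 633*(-1/58) = -633/58 ≈ -10.914)
E(d) = 7 - d⁴ (E(d) = 7 - d*d*d² = 7 - d²*d² = 7 - d⁴)
S(h) = h³ (S(h) = h*h² = h³)
E(-508) + S(I) = (7 - 1*(-508)⁴) + (-633/58)³ = (7 - 1*66597028096) - 253636137/195112 = (7 - 66597028096) - 253636137/195112 = -66597028089 - 253636137/195112 = -12993879598137105/195112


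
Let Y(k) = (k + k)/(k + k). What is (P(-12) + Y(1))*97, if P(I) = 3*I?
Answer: -3395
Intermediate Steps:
Y(k) = 1 (Y(k) = (2*k)/((2*k)) = (2*k)*(1/(2*k)) = 1)
(P(-12) + Y(1))*97 = (3*(-12) + 1)*97 = (-36 + 1)*97 = -35*97 = -3395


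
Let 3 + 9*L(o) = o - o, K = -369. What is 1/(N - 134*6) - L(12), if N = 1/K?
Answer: 295570/890031 ≈ 0.33209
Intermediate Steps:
L(o) = -1/3 (L(o) = -1/3 + (o - o)/9 = -1/3 + (1/9)*0 = -1/3 + 0 = -1/3)
N = -1/369 (N = 1/(-369) = -1/369 ≈ -0.0027100)
1/(N - 134*6) - L(12) = 1/(-1/369 - 134*6) - 1*(-1/3) = 1/(-1/369 - 804) + 1/3 = 1/(-296677/369) + 1/3 = -369/296677 + 1/3 = 295570/890031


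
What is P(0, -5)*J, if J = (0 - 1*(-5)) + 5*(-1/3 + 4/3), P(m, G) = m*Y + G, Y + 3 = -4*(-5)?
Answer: -50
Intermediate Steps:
Y = 17 (Y = -3 - 4*(-5) = -3 + 20 = 17)
P(m, G) = G + 17*m (P(m, G) = m*17 + G = 17*m + G = G + 17*m)
J = 10 (J = (0 + 5) + 5*(-1*⅓ + 4*(⅓)) = 5 + 5*(-⅓ + 4/3) = 5 + 5*1 = 5 + 5 = 10)
P(0, -5)*J = (-5 + 17*0)*10 = (-5 + 0)*10 = -5*10 = -50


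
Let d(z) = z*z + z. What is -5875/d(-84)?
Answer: -5875/6972 ≈ -0.84266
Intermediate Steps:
d(z) = z + z² (d(z) = z² + z = z + z²)
-5875/d(-84) = -5875*(-1/(84*(1 - 84))) = -5875/((-84*(-83))) = -5875/6972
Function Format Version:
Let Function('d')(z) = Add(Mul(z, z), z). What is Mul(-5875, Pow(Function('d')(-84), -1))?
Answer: Rational(-5875, 6972) ≈ -0.84266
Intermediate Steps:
Function('d')(z) = Add(z, Pow(z, 2)) (Function('d')(z) = Add(Pow(z, 2), z) = Add(z, Pow(z, 2)))
Mul(-5875, Pow(Function('d')(-84), -1)) = Mul(-5875, Pow(Mul(-84, Add(1, -84)), -1)) = Mul(-5875, Pow(Mul(-84, -83), -1)) = Mul(-5875, Pow(6972, -1)) = Mul(-5875, Rational(1, 6972)) = Rational(-5875, 6972)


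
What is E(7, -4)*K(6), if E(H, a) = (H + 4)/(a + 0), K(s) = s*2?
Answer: -33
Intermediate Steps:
K(s) = 2*s
E(H, a) = (4 + H)/a
E(7, -4)*K(6) = ((4 + 7)/(-4))*(2*6) = -¼*11*12 = -11/4*12 = -33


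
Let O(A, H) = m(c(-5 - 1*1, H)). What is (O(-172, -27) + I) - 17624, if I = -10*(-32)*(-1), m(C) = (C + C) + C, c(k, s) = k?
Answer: -17962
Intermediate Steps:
m(C) = 3*C (m(C) = 2*C + C = 3*C)
O(A, H) = -18 (O(A, H) = 3*(-5 - 1*1) = 3*(-5 - 1) = 3*(-6) = -18)
I = -320 (I = 320*(-1) = -320)
(O(-172, -27) + I) - 17624 = (-18 - 320) - 17624 = -338 - 17624 = -17962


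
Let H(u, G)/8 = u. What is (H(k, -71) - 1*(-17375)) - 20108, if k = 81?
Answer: -2085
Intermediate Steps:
H(u, G) = 8*u
(H(k, -71) - 1*(-17375)) - 20108 = (8*81 - 1*(-17375)) - 20108 = (648 + 17375) - 20108 = 18023 - 20108 = -2085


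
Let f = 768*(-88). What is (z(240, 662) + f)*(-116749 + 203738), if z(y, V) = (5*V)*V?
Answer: 184732972004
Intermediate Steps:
z(y, V) = 5*V²
f = -67584
(z(240, 662) + f)*(-116749 + 203738) = (5*662² - 67584)*(-116749 + 203738) = (5*438244 - 67584)*86989 = (2191220 - 67584)*86989 = 2123636*86989 = 184732972004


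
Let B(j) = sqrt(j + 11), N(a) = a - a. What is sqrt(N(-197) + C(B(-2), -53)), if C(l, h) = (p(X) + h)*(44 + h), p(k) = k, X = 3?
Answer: 15*sqrt(2) ≈ 21.213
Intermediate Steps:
N(a) = 0
B(j) = sqrt(11 + j)
C(l, h) = (3 + h)*(44 + h)
sqrt(N(-197) + C(B(-2), -53)) = sqrt(0 + (132 + (-53)**2 + 47*(-53))) = sqrt(0 + (132 + 2809 - 2491)) = sqrt(0 + 450) = sqrt(450) = 15*sqrt(2)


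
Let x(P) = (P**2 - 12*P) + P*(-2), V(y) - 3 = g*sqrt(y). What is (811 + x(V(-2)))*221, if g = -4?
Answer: 164866 + 7072*I*sqrt(2) ≈ 1.6487e+5 + 10001.0*I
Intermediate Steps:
V(y) = 3 - 4*sqrt(y)
x(P) = P**2 - 14*P (x(P) = (P**2 - 12*P) - 2*P = P**2 - 14*P)
(811 + x(V(-2)))*221 = (811 + (3 - 4*I*sqrt(2))*(-14 + (3 - 4*I*sqrt(2))))*221 = (811 + (3 - 4*I*sqrt(2))*(-11 - 4*I*sqrt(2)))*221 = (811 + (-11 - 4*I*sqrt(2))*(3 - 4*I*sqrt(2)))*221 = 179231 + 221*(-11 - 4*I*sqrt(2))*(3 - 4*I*sqrt(2))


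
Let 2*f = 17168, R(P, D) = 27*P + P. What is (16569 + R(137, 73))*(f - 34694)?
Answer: -532774550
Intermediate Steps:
R(P, D) = 28*P
f = 8584 (f = (1/2)*17168 = 8584)
(16569 + R(137, 73))*(f - 34694) = (16569 + 28*137)*(8584 - 34694) = (16569 + 3836)*(-26110) = 20405*(-26110) = -532774550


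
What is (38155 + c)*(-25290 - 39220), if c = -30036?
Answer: -523756690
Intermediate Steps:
(38155 + c)*(-25290 - 39220) = (38155 - 30036)*(-25290 - 39220) = 8119*(-64510) = -523756690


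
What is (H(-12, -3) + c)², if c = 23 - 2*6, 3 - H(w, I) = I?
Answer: 289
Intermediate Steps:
H(w, I) = 3 - I
c = 11 (c = 23 - 1*12 = 23 - 12 = 11)
(H(-12, -3) + c)² = ((3 - 1*(-3)) + 11)² = ((3 + 3) + 11)² = (6 + 11)² = 17² = 289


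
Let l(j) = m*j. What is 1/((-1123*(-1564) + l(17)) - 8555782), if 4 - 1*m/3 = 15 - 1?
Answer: -1/6799920 ≈ -1.4706e-7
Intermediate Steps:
m = -30 (m = 12 - 3*(15 - 1) = 12 - 3*14 = 12 - 42 = -30)
l(j) = -30*j
1/((-1123*(-1564) + l(17)) - 8555782) = 1/((-1123*(-1564) - 30*17) - 8555782) = 1/((1756372 - 510) - 8555782) = 1/(1755862 - 8555782) = 1/(-6799920) = -1/6799920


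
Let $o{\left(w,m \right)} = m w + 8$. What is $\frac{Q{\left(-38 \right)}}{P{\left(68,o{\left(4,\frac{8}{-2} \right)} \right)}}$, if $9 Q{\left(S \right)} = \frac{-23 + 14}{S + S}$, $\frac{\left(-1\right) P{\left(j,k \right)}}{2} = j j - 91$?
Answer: $- \frac{1}{689016} \approx -1.4513 \cdot 10^{-6}$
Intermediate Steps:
$o{\left(w,m \right)} = 8 + m w$
$P{\left(j,k \right)} = 182 - 2 j^{2}$ ($P{\left(j,k \right)} = - 2 \left(j j - 91\right) = - 2 \left(j^{2} - 91\right) = - 2 \left(-91 + j^{2}\right) = 182 - 2 j^{2}$)
$Q{\left(S \right)} = - \frac{1}{2 S}$ ($Q{\left(S \right)} = \frac{\left(-23 + 14\right) \frac{1}{S + S}}{9} = \frac{\left(-9\right) \frac{1}{2 S}}{9} = \frac{\left(- \frac{9}{2}\right) \frac{1}{S}}{9} = - \frac{1}{2 S}$)
$\frac{Q{\left(-38 \right)}}{P{\left(68,o{\left(4,\frac{8}{-2} \right)} \right)}} = \frac{\left(- \frac{1}{2}\right) \frac{1}{-38}}{182 - 2 \cdot 68^{2}} = \frac{\left(- \frac{1}{2}\right) \left(- \frac{1}{38}\right)}{182 - 9248} = \frac{1}{76 \left(182 - 9248\right)} = \frac{1}{76 \left(-9066\right)} = \frac{1}{76} \left(- \frac{1}{9066}\right) = - \frac{1}{689016}$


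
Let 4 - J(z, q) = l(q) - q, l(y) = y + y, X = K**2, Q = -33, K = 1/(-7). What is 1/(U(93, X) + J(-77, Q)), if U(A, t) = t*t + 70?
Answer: 2401/256908 ≈ 0.0093458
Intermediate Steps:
K = -1/7 ≈ -0.14286
X = 1/49 (X = (-1/7)**2 = 1/49 ≈ 0.020408)
l(y) = 2*y
U(A, t) = 70 + t**2 (U(A, t) = t**2 + 70 = 70 + t**2)
J(z, q) = 4 - q (J(z, q) = 4 - (2*q - q) = 4 - q)
1/(U(93, X) + J(-77, Q)) = 1/((70 + (1/49)**2) + (4 - 1*(-33))) = 1/((70 + 1/2401) + (4 + 33)) = 1/(168071/2401 + 37) = 1/(256908/2401) = 2401/256908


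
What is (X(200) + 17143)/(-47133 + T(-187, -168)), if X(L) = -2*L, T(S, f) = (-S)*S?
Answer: -16743/82102 ≈ -0.20393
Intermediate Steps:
T(S, f) = -S²
(X(200) + 17143)/(-47133 + T(-187, -168)) = (-2*200 + 17143)/(-47133 - 1*(-187)²) = (-400 + 17143)/(-47133 - 1*34969) = 16743/(-47133 - 34969) = 16743/(-82102) = 16743*(-1/82102) = -16743/82102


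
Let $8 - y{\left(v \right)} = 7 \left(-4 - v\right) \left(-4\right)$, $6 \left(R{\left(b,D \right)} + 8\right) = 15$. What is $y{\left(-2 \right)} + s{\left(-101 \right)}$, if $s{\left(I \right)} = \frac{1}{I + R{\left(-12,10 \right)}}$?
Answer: $- \frac{10226}{213} \approx -48.009$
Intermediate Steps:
$R{\left(b,D \right)} = - \frac{11}{2}$ ($R{\left(b,D \right)} = -8 + \frac{1}{6} \cdot 15 = -8 + \frac{5}{2} = - \frac{11}{2}$)
$y{\left(v \right)} = -104 - 28 v$ ($y{\left(v \right)} = 8 - 7 \left(-4 - v\right) \left(-4\right) = 8 - \left(-28 - 7 v\right) \left(-4\right) = 8 - \left(112 + 28 v\right) = -104 - 28 v$)
$s{\left(I \right)} = \frac{1}{- \frac{11}{2} + I}$ ($s{\left(I \right)} = \frac{1}{I - \frac{11}{2}} = \frac{1}{- \frac{11}{2} + I}$)
$y{\left(-2 \right)} + s{\left(-101 \right)} = \left(-104 - -56\right) + \frac{2}{-11 + 2 \left(-101\right)} = \left(-104 + 56\right) + \frac{2}{-11 - 202} = -48 + \frac{2}{-213} = -48 + 2 \left(- \frac{1}{213}\right) = -48 - \frac{2}{213} = - \frac{10226}{213}$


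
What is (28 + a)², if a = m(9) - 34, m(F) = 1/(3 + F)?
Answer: 5041/144 ≈ 35.007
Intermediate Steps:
a = -407/12 (a = 1/(3 + 9) - 34 = 1/12 - 34 = -407/12 ≈ -33.917)
(28 + a)² = (28 - 407/12)² = (-71/12)² = 5041/144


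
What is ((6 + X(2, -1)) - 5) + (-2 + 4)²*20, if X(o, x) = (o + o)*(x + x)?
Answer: 73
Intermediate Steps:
X(o, x) = 4*o*x (X(o, x) = (2*o)*(2*x) = 4*o*x)
((6 + X(2, -1)) - 5) + (-2 + 4)²*20 = ((6 + 4*2*(-1)) - 5) + (-2 + 4)²*20 = ((6 - 8) - 5) + 2²*20 = (-2 - 5) + 4*20 = -7 + 80 = 73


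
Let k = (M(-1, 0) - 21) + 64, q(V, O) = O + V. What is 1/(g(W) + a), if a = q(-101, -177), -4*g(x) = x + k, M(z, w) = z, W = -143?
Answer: -4/1011 ≈ -0.0039565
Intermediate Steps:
k = 42 (k = (-1 - 21) + 64 = -22 + 64 = 42)
g(x) = -21/2 - x/4 (g(x) = -(x + 42)/4 = -(42 + x)/4 = -21/2 - x/4)
a = -278 (a = -177 - 101 = -278)
1/(g(W) + a) = 1/((-21/2 - 1/4*(-143)) - 278) = 1/((-21/2 + 143/4) - 278) = 1/(101/4 - 278) = 1/(-1011/4) = -4/1011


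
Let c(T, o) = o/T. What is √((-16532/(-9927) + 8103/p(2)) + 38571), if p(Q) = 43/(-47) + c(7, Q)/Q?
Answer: √19834095516614314/840486 ≈ 167.56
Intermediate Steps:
p(Q) = -254/329 (p(Q) = 43/(-47) + (Q/7)/Q = 43*(-1/47) + (Q*(⅐))/Q = -43/47 + (Q/7)/Q = -43/47 + ⅐ = -254/329)
√((-16532/(-9927) + 8103/p(2)) + 38571) = √((-16532/(-9927) + 8103/(-254/329)) + 38571) = √((-16532*(-1/9927) + 8103*(-329/254)) + 38571) = √((16532/9927 - 2665887/254) + 38571) = √(-26460061121/2521458 + 38571) = √(70795095397/2521458) = √19834095516614314/840486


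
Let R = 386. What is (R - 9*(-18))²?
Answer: 300304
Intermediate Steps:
(R - 9*(-18))² = (386 - 9*(-18))² = (386 + 162)² = 548² = 300304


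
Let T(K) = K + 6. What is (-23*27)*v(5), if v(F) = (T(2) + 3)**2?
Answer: -75141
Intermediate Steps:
T(K) = 6 + K
v(F) = 121 (v(F) = ((6 + 2) + 3)**2 = (8 + 3)**2 = 11**2 = 121)
(-23*27)*v(5) = -23*27*121 = -621*121 = -75141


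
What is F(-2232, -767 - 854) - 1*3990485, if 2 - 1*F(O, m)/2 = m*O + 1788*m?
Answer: -5429929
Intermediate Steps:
F(O, m) = 4 - 3576*m - 2*O*m (F(O, m) = 4 - 2*(m*O + 1788*m) = 4 - 2*(O*m + 1788*m) = 4 - 2*(1788*m + O*m) = 4 + (-3576*m - 2*O*m) = 4 - 3576*m - 2*O*m)
F(-2232, -767 - 854) - 1*3990485 = (4 - 3576*(-767 - 854) - 2*(-2232)*(-767 - 854)) - 1*3990485 = (4 - 3576*(-1621) - 2*(-2232)*(-1621)) - 3990485 = (4 + 5796696 - 7236144) - 3990485 = -1439444 - 3990485 = -5429929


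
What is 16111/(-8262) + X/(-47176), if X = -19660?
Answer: -37351351/24360507 ≈ -1.5333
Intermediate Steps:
16111/(-8262) + X/(-47176) = 16111/(-8262) - 19660/(-47176) = 16111*(-1/8262) - 19660*(-1/47176) = -16111/8262 + 4915/11794 = -37351351/24360507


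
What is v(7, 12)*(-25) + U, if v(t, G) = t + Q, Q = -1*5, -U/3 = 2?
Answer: -56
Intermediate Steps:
U = -6 (U = -3*2 = -6)
Q = -5
v(t, G) = -5 + t (v(t, G) = t - 5 = -5 + t)
v(7, 12)*(-25) + U = (-5 + 7)*(-25) - 6 = 2*(-25) - 6 = -50 - 6 = -56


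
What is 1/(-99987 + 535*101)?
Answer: -1/45952 ≈ -2.1762e-5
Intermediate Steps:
1/(-99987 + 535*101) = 1/(-99987 + 54035) = 1/(-45952) = -1/45952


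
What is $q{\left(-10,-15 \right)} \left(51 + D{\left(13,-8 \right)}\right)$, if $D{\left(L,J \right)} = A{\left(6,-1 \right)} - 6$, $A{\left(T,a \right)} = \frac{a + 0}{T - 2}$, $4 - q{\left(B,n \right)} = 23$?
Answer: $- \frac{3401}{4} \approx -850.25$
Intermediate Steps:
$q{\left(B,n \right)} = -19$ ($q{\left(B,n \right)} = 4 - 23 = -19$)
$A{\left(T,a \right)} = \frac{a}{-2 + T}$
$D{\left(L,J \right)} = - \frac{25}{4}$ ($D{\left(L,J \right)} = - \frac{1}{-2 + 6} - 6 = - \frac{1}{4} - 6 = - \frac{25}{4}$)
$q{\left(-10,-15 \right)} \left(51 + D{\left(13,-8 \right)}\right) = - 19 \left(51 - \frac{25}{4}\right) = \left(-19\right) \frac{179}{4} = - \frac{3401}{4}$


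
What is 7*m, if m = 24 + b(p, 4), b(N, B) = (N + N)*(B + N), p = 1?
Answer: 238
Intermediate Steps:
b(N, B) = 2*N*(B + N) (b(N, B) = (2*N)*(B + N) = 2*N*(B + N))
m = 34 (m = 24 + 2*1*(4 + 1) = 24 + 2*1*5 = 24 + 10 = 34)
7*m = 7*34 = 238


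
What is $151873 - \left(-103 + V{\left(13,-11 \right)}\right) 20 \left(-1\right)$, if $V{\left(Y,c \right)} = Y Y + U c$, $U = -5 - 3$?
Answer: $154953$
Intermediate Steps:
$U = -8$
$V{\left(Y,c \right)} = Y^{2} - 8 c$ ($V{\left(Y,c \right)} = Y Y - 8 c = Y^{2} - 8 c$)
$151873 - \left(-103 + V{\left(13,-11 \right)}\right) 20 \left(-1\right) = 151873 - \left(-103 - \left(-88 - 13^{2}\right)\right) 20 \left(-1\right) = 151873 - \left(-103 + \left(169 + 88\right)\right) \left(-20\right) = 151873 - \left(-103 + 257\right) \left(-20\right) = 151873 - 154 \left(-20\right) = 151873 - -3080 = 151873 + 3080 = 154953$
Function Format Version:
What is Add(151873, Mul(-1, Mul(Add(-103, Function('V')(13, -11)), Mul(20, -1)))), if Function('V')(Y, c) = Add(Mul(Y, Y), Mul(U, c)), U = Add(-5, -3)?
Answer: 154953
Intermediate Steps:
U = -8
Function('V')(Y, c) = Add(Pow(Y, 2), Mul(-8, c)) (Function('V')(Y, c) = Add(Mul(Y, Y), Mul(-8, c)) = Add(Pow(Y, 2), Mul(-8, c)))
Add(151873, Mul(-1, Mul(Add(-103, Function('V')(13, -11)), Mul(20, -1)))) = Add(151873, Mul(-1, Mul(Add(-103, Add(Pow(13, 2), Mul(-8, -11))), Mul(20, -1)))) = Add(151873, Mul(-1, Mul(Add(-103, Add(169, 88)), -20))) = Add(151873, Mul(-1, Mul(Add(-103, 257), -20))) = Add(151873, Mul(-1, Mul(154, -20))) = Add(151873, Mul(-1, -3080)) = Add(151873, 3080) = 154953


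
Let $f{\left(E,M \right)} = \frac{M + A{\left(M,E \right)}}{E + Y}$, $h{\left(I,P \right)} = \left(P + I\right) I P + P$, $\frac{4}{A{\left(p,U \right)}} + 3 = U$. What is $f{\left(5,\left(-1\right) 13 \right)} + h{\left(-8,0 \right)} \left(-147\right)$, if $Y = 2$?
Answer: $- \frac{11}{7} \approx -1.5714$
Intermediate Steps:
$A{\left(p,U \right)} = \frac{4}{-3 + U}$
$h{\left(I,P \right)} = P + I P \left(I + P\right)$ ($h{\left(I,P \right)} = \left(I + P\right) I P + P = I \left(I + P\right) P + P = I P \left(I + P\right) + P = P + I P \left(I + P\right)$)
$f{\left(E,M \right)} = \frac{M + \frac{4}{-3 + E}}{2 + E}$ ($f{\left(E,M \right)} = \frac{M + \frac{4}{-3 + E}}{E + 2} = \frac{M + \frac{4}{-3 + E}}{2 + E}$)
$f{\left(5,\left(-1\right) 13 \right)} + h{\left(-8,0 \right)} \left(-147\right) = \frac{4 + \left(-1\right) 13 \left(-3 + 5\right)}{\left(-3 + 5\right) \left(2 + 5\right)} + 0 \left(1 + \left(-8\right)^{2} - 0\right) \left(-147\right) = \frac{4 - 26}{2 \cdot 7} + 0 \left(1 + 64 + 0\right) \left(-147\right) = \frac{1}{2} \cdot \frac{1}{7} \left(4 - 26\right) + 0 \cdot 65 \left(-147\right) = \frac{1}{2} \cdot \frac{1}{7} \left(-22\right) + 0 \left(-147\right) = - \frac{11}{7} + 0 = - \frac{11}{7}$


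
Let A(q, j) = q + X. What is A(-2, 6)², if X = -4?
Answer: 36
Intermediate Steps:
A(q, j) = -4 + q (A(q, j) = q - 4 = -4 + q)
A(-2, 6)² = (-4 - 2)² = (-6)² = 36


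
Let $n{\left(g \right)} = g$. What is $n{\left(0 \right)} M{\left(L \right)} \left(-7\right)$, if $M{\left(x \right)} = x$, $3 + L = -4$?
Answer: $0$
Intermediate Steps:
$L = -7$ ($L = -3 - 4 = -7$)
$n{\left(0 \right)} M{\left(L \right)} \left(-7\right) = 0 \left(-7\right) \left(-7\right) = 0 \left(-7\right) = 0$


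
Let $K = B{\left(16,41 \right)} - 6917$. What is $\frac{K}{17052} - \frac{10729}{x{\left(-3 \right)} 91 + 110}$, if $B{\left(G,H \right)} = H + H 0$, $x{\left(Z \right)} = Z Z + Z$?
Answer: $- \frac{15621797}{932176} \approx -16.758$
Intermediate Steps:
$x{\left(Z \right)} = Z + Z^{2}$ ($x{\left(Z \right)} = Z^{2} + Z = Z + Z^{2}$)
$B{\left(G,H \right)} = H$ ($B{\left(G,H \right)} = H + 0 = H$)
$K = -6876$ ($K = 41 - 6917 = -6876$)
$\frac{K}{17052} - \frac{10729}{x{\left(-3 \right)} 91 + 110} = - \frac{6876}{17052} - \frac{10729}{- 3 \left(1 - 3\right) 91 + 110} = \left(-6876\right) \frac{1}{17052} - \frac{10729}{\left(-3\right) \left(-2\right) 91 + 110} = - \frac{573}{1421} - \frac{10729}{6 \cdot 91 + 110} = - \frac{573}{1421} - \frac{10729}{546 + 110} = - \frac{573}{1421} - \frac{10729}{656} = - \frac{15621797}{932176}$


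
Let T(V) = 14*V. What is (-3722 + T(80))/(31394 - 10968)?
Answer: -1301/10213 ≈ -0.12739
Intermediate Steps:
(-3722 + T(80))/(31394 - 10968) = (-3722 + 14*80)/(31394 - 10968) = (-3722 + 1120)/20426 = -2602*1/20426 = -1301/10213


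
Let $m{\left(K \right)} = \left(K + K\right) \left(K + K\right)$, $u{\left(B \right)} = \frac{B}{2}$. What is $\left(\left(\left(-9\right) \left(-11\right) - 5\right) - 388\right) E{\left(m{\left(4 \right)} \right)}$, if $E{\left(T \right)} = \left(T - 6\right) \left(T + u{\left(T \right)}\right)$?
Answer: $-1636992$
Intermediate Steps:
$u{\left(B \right)} = \frac{B}{2}$ ($u{\left(B \right)} = B \frac{1}{2} = \frac{B}{2}$)
$m{\left(K \right)} = 4 K^{2}$ ($m{\left(K \right)} = 2 K 2 K = 4 K^{2}$)
$E{\left(T \right)} = \frac{3 T \left(-6 + T\right)}{2}$ ($E{\left(T \right)} = \left(T - 6\right) \left(T + \frac{T}{2}\right) = \left(-6 + T\right) \frac{3 T}{2} = \frac{3 T \left(-6 + T\right)}{2}$)
$\left(\left(\left(-9\right) \left(-11\right) - 5\right) - 388\right) E{\left(m{\left(4 \right)} \right)} = \left(\left(\left(-9\right) \left(-11\right) - 5\right) - 388\right) \frac{3 \cdot 4 \cdot 4^{2} \left(-6 + 4 \cdot 4^{2}\right)}{2} = \left(\left(99 - 5\right) - 388\right) \frac{3 \cdot 4 \cdot 16 \left(-6 + 4 \cdot 16\right)}{2} = \left(94 - 388\right) \frac{3}{2} \cdot 64 \left(-6 + 64\right) = - 294 \cdot \frac{3}{2} \cdot 64 \cdot 58 = \left(-294\right) 5568 = -1636992$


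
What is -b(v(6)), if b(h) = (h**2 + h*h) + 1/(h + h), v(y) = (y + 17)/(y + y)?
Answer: -12599/1656 ≈ -7.6081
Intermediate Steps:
v(y) = (17 + y)/(2*y) (v(y) = (17 + y)/((2*y)) = (17 + y)*(1/(2*y)) = (17 + y)/(2*y))
b(h) = 1/(2*h) + 2*h**2 (b(h) = (h**2 + h**2) + 1/(2*h) = 2*h**2 + 1/(2*h) = 1/(2*h) + 2*h**2)
-b(v(6)) = -(1 + 4*((1/2)*(17 + 6)/6)**3)/(2*((1/2)*(17 + 6)/6)) = -(1 + 4*((1/2)*(1/6)*23)**3)/(2*((1/2)*(1/6)*23)) = -(1 + 4*(23/12)**3)/(2*23/12) = -12*(1 + 4*(12167/1728))/(2*23) = -12*(1 + 12167/432)/(2*23) = -12*12599/(2*23*432) = -1*12599/1656 = -12599/1656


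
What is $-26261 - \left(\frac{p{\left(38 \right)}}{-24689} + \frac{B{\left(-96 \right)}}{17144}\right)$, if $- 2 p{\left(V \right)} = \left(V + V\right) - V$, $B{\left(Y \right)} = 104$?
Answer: $- \frac{1389431189221}{52908527} \approx -26261.0$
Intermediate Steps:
$p{\left(V \right)} = - \frac{V}{2}$ ($p{\left(V \right)} = - \frac{\left(V + V\right) - V}{2} = - \frac{2 V - V}{2} = - \frac{V}{2}$)
$-26261 - \left(\frac{p{\left(38 \right)}}{-24689} + \frac{B{\left(-96 \right)}}{17144}\right) = -26261 - \left(\frac{\left(- \frac{1}{2}\right) 38}{-24689} + \frac{104}{17144}\right) = -26261 - \left(\left(-19\right) \left(- \frac{1}{24689}\right) + 104 \cdot \frac{1}{17144}\right) = -26261 - \left(\frac{19}{24689} + \frac{13}{2143}\right) = -26261 - \frac{361674}{52908527} = - \frac{1389431189221}{52908527}$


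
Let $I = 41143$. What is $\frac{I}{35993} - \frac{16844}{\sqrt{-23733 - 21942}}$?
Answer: $\frac{41143}{35993} + \frac{16844 i \sqrt{203}}{3045} \approx 1.1431 + 78.814 i$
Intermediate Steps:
$\frac{I}{35993} - \frac{16844}{\sqrt{-23733 - 21942}} = \frac{41143}{35993} - \frac{16844}{\sqrt{-23733 - 21942}} = 41143 \cdot \frac{1}{35993} - \frac{16844}{\sqrt{-45675}} = \frac{41143}{35993} - \frac{16844}{15 i \sqrt{203}} = \frac{41143}{35993} - 16844 \left(- \frac{i \sqrt{203}}{3045}\right) = \frac{41143}{35993} + \frac{16844 i \sqrt{203}}{3045}$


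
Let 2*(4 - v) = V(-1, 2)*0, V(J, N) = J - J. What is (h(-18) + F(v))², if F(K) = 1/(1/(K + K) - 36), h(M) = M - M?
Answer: 64/82369 ≈ 0.00077699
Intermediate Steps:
V(J, N) = 0
h(M) = 0
v = 4 (v = 4 - 0*0 = 4 - ½*0 = 4 + 0 = 4)
F(K) = 1/(-36 + 1/(2*K)) (F(K) = 1/(1/(2*K) - 36) = 1/(-36 + 1/(2*K)))
(h(-18) + F(v))² = (0 - 2*4/(-1 + 72*4))² = (0 - 2*4/(-1 + 288))² = (0 - 2*4/287)² = (0 - 2*4*1/287)² = (0 - 8/287)² = (-8/287)² = 64/82369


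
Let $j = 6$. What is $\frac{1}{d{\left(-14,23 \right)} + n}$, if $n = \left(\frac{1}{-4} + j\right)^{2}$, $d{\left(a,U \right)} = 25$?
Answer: $\frac{16}{929} \approx 0.017223$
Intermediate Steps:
$n = \frac{529}{16}$ ($n = \left(\frac{1}{-4} + 6\right)^{2} = \left(- \frac{1}{4} + 6\right)^{2} = \left(\frac{23}{4}\right)^{2} = \frac{529}{16} \approx 33.063$)
$\frac{1}{d{\left(-14,23 \right)} + n} = \frac{1}{25 + \frac{529}{16}} = \frac{1}{\frac{929}{16}} = \frac{16}{929}$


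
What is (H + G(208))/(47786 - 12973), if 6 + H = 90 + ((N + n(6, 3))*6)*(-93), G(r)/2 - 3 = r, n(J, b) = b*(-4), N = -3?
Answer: 8876/34813 ≈ 0.25496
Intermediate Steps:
n(J, b) = -4*b
G(r) = 6 + 2*r
H = 8454 (H = -6 + (90 + ((-3 - 4*3)*6)*(-93)) = -6 + (90 + ((-3 - 12)*6)*(-93)) = -6 + (90 - 15*6*(-93)) = -6 + (90 - 90*(-93)) = -6 + (90 + 8370) = -6 + 8460 = 8454)
(H + G(208))/(47786 - 12973) = (8454 + (6 + 2*208))/(47786 - 12973) = (8454 + (6 + 416))/34813 = (8454 + 422)*(1/34813) = 8876*(1/34813) = 8876/34813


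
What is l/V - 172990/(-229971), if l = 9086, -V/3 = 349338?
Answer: 2715248869/3651709509 ≈ 0.74356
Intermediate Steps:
V = -1048014 (V = -3*349338 = -1048014)
l/V - 172990/(-229971) = 9086/(-1048014) - 172990/(-229971) = 9086*(-1/1048014) - 172990*(-1/229971) = -413/47637 + 172990/229971 = 2715248869/3651709509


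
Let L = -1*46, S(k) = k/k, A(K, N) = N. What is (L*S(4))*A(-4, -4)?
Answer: 184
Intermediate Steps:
S(k) = 1
L = -46
(L*S(4))*A(-4, -4) = -46*1*(-4) = -46*(-4) = 184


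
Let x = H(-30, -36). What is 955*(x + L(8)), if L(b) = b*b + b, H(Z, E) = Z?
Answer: 40110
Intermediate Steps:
L(b) = b + b² (L(b) = b² + b = b + b²)
x = -30
955*(x + L(8)) = 955*(-30 + 8*(1 + 8)) = 955*(-30 + 8*9) = 955*(-30 + 72) = 955*42 = 40110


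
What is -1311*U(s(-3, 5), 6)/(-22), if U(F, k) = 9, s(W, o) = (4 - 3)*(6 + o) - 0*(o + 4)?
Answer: 11799/22 ≈ 536.32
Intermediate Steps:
s(W, o) = 6 + o (s(W, o) = 1*(6 + o) - 0*(4 + o) = (6 + o) - 1*0 = (6 + o) + 0 = 6 + o)
-1311*U(s(-3, 5), 6)/(-22) = -11799/(-22) = -11799*(-1)/22 = -1311*(-9/22) = 11799/22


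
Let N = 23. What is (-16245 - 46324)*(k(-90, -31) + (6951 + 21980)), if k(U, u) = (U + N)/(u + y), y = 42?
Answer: -19907829006/11 ≈ -1.8098e+9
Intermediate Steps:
k(U, u) = (23 + U)/(42 + u) (k(U, u) = (U + 23)/(u + 42) = (23 + U)/(42 + u))
(-16245 - 46324)*(k(-90, -31) + (6951 + 21980)) = (-16245 - 46324)*((23 - 90)/(42 - 31) + (6951 + 21980)) = -62569*(-67/11 + 28931) = -62569*318174/11 = -19907829006/11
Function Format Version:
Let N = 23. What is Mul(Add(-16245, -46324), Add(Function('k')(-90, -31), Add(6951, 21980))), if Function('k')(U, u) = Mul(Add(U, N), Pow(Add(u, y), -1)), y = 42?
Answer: Rational(-19907829006, 11) ≈ -1.8098e+9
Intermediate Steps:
Function('k')(U, u) = Mul(Pow(Add(42, u), -1), Add(23, U)) (Function('k')(U, u) = Mul(Add(U, 23), Pow(Add(u, 42), -1)) = Mul(Add(23, U), Pow(Add(42, u), -1)) = Mul(Pow(Add(42, u), -1), Add(23, U)))
Mul(Add(-16245, -46324), Add(Function('k')(-90, -31), Add(6951, 21980))) = Mul(Add(-16245, -46324), Add(Mul(Pow(Add(42, -31), -1), Add(23, -90)), Add(6951, 21980))) = Mul(-62569, Add(Mul(Pow(11, -1), -67), 28931)) = Mul(-62569, Add(Mul(Rational(1, 11), -67), 28931)) = Mul(-62569, Add(Rational(-67, 11), 28931)) = Mul(-62569, Rational(318174, 11)) = Rational(-19907829006, 11)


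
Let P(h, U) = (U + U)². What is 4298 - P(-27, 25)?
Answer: 1798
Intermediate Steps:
P(h, U) = 4*U² (P(h, U) = (2*U)² = 4*U²)
4298 - P(-27, 25) = 4298 - 4*25² = 4298 - 4*625 = 4298 - 1*2500 = 4298 - 2500 = 1798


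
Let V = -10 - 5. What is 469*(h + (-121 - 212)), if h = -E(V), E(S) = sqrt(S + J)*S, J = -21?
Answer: -156177 + 42210*I ≈ -1.5618e+5 + 42210.0*I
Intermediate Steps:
V = -15
E(S) = S*sqrt(-21 + S) (E(S) = sqrt(S - 21)*S = sqrt(-21 + S)*S = S*sqrt(-21 + S))
h = 90*I (h = -(-15)*sqrt(-21 - 15) = -(-15)*sqrt(-36) = -(-15)*6*I = -(-90)*I = 90*I ≈ 90.0*I)
469*(h + (-121 - 212)) = 469*(90*I + (-121 - 212)) = 469*(90*I - 333) = 469*(-333 + 90*I) = -156177 + 42210*I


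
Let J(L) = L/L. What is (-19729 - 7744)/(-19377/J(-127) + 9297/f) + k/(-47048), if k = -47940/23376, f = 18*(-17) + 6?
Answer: 251796435831205/177873265713696 ≈ 1.4156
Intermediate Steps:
J(L) = 1
f = -300 (f = -306 + 6 = -300)
k = -3995/1948 (k = -47940*1/23376 = -3995/1948 ≈ -2.0508)
(-19729 - 7744)/(-19377/J(-127) + 9297/f) + k/(-47048) = (-19729 - 7744)/(-19377/1 + 9297/(-300)) - 3995/1948/(-47048) = -27473/(-19377*1 + 9297*(-1/300)) - 3995/1948*(-1/47048) = -27473/(-19377 - 3099/100) + 3995/91649504 = -27473/(-1940799/100) + 3995/91649504 = -27473*(-100/1940799) + 3995/91649504 = 2747300/1940799 + 3995/91649504 = 251796435831205/177873265713696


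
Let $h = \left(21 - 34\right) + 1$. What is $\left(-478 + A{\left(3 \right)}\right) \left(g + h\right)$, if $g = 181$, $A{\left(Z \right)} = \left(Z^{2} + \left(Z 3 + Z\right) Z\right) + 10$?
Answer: $-71487$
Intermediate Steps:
$A{\left(Z \right)} = 10 + 5 Z^{2}$ ($A{\left(Z \right)} = \left(Z^{2} + \left(3 Z + Z\right) Z\right) + 10 = \left(Z^{2} + 4 Z Z\right) + 10 = \left(Z^{2} + 4 Z^{2}\right) + 10 = 5 Z^{2} + 10 = 10 + 5 Z^{2}$)
$h = -12$ ($h = -13 + 1 = -12$)
$\left(-478 + A{\left(3 \right)}\right) \left(g + h\right) = \left(-478 + \left(10 + 5 \cdot 3^{2}\right)\right) \left(181 - 12\right) = \left(-478 + \left(10 + 5 \cdot 9\right)\right) 169 = \left(-478 + \left(10 + 45\right)\right) 169 = \left(-478 + 55\right) 169 = \left(-423\right) 169 = -71487$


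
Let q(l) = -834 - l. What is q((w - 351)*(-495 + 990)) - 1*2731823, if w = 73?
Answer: -2595047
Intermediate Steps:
q((w - 351)*(-495 + 990)) - 1*2731823 = (-834 - (73 - 351)*(-495 + 990)) - 1*2731823 = (-834 - (-278)*495) - 2731823 = (-834 - 1*(-137610)) - 2731823 = (-834 + 137610) - 2731823 = 136776 - 2731823 = -2595047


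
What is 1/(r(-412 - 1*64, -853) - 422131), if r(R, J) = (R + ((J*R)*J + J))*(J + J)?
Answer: 1/590861099247 ≈ 1.6924e-12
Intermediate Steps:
r(R, J) = 2*J*(J + R + R*J²) (r(R, J) = (R + (R*J² + J))*(2*J) = (R + (J + R*J²))*(2*J) = (J + R + R*J²)*(2*J) = 2*J*(J + R + R*J²))
1/(r(-412 - 1*64, -853) - 422131) = 1/(2*(-853)*(-853 + (-412 - 1*64) + (-412 - 1*64)*(-853)²) - 422131) = 1/(2*(-853)*(-853 + (-412 - 64) + (-412 - 64)*727609) - 422131) = 1/(2*(-853)*(-853 - 476 - 476*727609) - 422131) = 1/(2*(-853)*(-853 - 476 - 346341884) - 422131) = 1/(2*(-853)*(-346343213) - 422131) = 1/(590861521378 - 422131) = 1/590861099247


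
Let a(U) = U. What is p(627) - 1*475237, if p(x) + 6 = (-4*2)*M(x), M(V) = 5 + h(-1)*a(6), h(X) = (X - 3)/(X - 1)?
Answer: -475379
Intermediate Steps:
h(X) = (-3 + X)/(-1 + X)
M(V) = 17 (M(V) = 5 + ((-3 - 1)/(-1 - 1))*6 = 5 + (-4/(-2))*6 = 5 - 1/2*(-4)*6 = 5 + 2*6 = 5 + 12 = 17)
p(x) = -142 (p(x) = -6 - 4*2*17 = -6 - 8*17 = -6 - 136 = -142)
p(627) - 1*475237 = -142 - 1*475237 = -142 - 475237 = -475379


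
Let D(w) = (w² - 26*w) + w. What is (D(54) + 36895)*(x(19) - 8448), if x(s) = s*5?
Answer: -321264733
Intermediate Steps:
x(s) = 5*s
D(w) = w² - 25*w
(D(54) + 36895)*(x(19) - 8448) = (54*(-25 + 54) + 36895)*(5*19 - 8448) = (54*29 + 36895)*(95 - 8448) = (1566 + 36895)*(-8353) = 38461*(-8353) = -321264733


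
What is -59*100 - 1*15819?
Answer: -21719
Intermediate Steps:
-59*100 - 1*15819 = -5900 - 15819 = -21719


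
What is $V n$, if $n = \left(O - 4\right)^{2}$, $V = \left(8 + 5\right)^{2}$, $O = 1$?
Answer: $1521$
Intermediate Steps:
$V = 169$ ($V = 13^{2} = 169$)
$n = 9$ ($n = \left(1 - 4\right)^{2} = \left(-3\right)^{2} = 9$)
$V n = 169 \cdot 9 = 1521$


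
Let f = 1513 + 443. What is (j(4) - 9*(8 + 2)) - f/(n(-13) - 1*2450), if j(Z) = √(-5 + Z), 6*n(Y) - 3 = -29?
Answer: -656802/7363 + I ≈ -89.203 + 1.0*I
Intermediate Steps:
n(Y) = -13/3 (n(Y) = ½ + (⅙)*(-29) = ½ - 29/6 = -13/3)
f = 1956
(j(4) - 9*(8 + 2)) - f/(n(-13) - 1*2450) = (√(-5 + 4) - 9*(8 + 2)) - 1956/(-13/3 - 1*2450) = (√(-1) - 9*10) - 1956/(-13/3 - 2450) = (I - 90) - 1956/(-7363/3) = (-90 + I) - 1956*(-3)/7363 = (-90 + I) - 1*(-5868/7363) = (-90 + I) + 5868/7363 = -656802/7363 + I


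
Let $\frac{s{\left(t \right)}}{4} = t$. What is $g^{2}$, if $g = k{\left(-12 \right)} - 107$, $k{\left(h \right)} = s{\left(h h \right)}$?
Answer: $219961$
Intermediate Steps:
$s{\left(t \right)} = 4 t$
$k{\left(h \right)} = 4 h^{2}$ ($k{\left(h \right)} = 4 h h = 4 h^{2}$)
$g = 469$ ($g = 4 \left(-12\right)^{2} - 107 = 4 \cdot 144 - 107 = 576 - 107 = 469$)
$g^{2} = 469^{2} = 219961$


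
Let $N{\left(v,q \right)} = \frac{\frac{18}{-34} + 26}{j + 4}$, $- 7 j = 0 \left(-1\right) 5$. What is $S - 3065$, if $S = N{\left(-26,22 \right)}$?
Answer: $- \frac{207987}{68} \approx -3058.6$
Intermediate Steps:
$j = 0$ ($j = - \frac{0 \left(-1\right) 5}{7} = - \frac{0 \cdot 5}{7} = \left(- \frac{1}{7}\right) 0 = 0$)
$N{\left(v,q \right)} = \frac{433}{68}$ ($N{\left(v,q \right)} = \frac{\frac{18}{-34} + 26}{0 + 4} = \frac{18 \left(- \frac{1}{34}\right) + 26}{4} = \left(- \frac{9}{17} + 26\right) \frac{1}{4} = \frac{433}{17} \cdot \frac{1}{4} = \frac{433}{68}$)
$S = \frac{433}{68} \approx 6.3676$
$S - 3065 = \frac{433}{68} - 3065 = - \frac{207987}{68}$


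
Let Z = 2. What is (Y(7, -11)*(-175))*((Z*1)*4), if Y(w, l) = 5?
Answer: -7000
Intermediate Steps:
(Y(7, -11)*(-175))*((Z*1)*4) = (5*(-175))*((2*1)*4) = -1750*4 = -875*8 = -7000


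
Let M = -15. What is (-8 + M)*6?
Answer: -138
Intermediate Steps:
(-8 + M)*6 = (-8 - 15)*6 = -23*6 = -138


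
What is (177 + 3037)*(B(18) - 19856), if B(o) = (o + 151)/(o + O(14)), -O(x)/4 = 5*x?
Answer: -8360322687/131 ≈ -6.3819e+7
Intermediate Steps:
O(x) = -20*x
B(o) = (151 + o)/(-280 + o) (B(o) = (o + 151)/(o - 20*14) = (151 + o)/(o - 280) = (151 + o)/(-280 + o))
(177 + 3037)*(B(18) - 19856) = (177 + 3037)*((151 + 18)/(-280 + 18) - 19856) = 3214*(169/(-262) - 19856) = 3214*(-1/262*169 - 19856) = 3214*(-169/262 - 19856) = 3214*(-5202441/262) = -8360322687/131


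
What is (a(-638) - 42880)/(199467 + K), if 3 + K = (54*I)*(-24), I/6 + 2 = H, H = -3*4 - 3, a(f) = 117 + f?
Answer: -14467/110552 ≈ -0.13086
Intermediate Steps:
H = -15 (H = -12 - 3 = -15)
I = -102 (I = -12 + 6*(-15) = -12 - 90 = -102)
K = 132189 (K = -3 + (54*(-102))*(-24) = -3 - 5508*(-24) = -3 + 132192 = 132189)
(a(-638) - 42880)/(199467 + K) = ((117 - 638) - 42880)/(199467 + 132189) = (-521 - 42880)/331656 = -43401*1/331656 = -14467/110552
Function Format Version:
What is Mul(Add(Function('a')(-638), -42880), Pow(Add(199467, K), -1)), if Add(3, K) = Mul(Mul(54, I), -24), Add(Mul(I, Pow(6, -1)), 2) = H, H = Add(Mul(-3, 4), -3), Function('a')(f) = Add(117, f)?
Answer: Rational(-14467, 110552) ≈ -0.13086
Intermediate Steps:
H = -15 (H = Add(-12, -3) = -15)
I = -102 (I = Add(-12, Mul(6, -15)) = Add(-12, -90) = -102)
K = 132189 (K = Add(-3, Mul(Mul(54, -102), -24)) = Add(-3, Mul(-5508, -24)) = Add(-3, 132192) = 132189)
Mul(Add(Function('a')(-638), -42880), Pow(Add(199467, K), -1)) = Mul(Add(Add(117, -638), -42880), Pow(Add(199467, 132189), -1)) = Mul(Add(-521, -42880), Pow(331656, -1)) = Mul(-43401, Rational(1, 331656)) = Rational(-14467, 110552)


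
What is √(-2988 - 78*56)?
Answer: 2*I*√1839 ≈ 85.767*I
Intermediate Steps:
√(-2988 - 78*56) = √(-2988 - 4368) = √(-7356) = 2*I*√1839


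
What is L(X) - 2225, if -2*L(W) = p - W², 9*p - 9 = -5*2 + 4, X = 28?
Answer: -10999/6 ≈ -1833.2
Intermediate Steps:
p = ⅓ (p = 1 + (-5*2 + 4)/9 = 1 + (-10 + 4)/9 = 1 + (⅑)*(-6) = 1 - ⅔ = ⅓ ≈ 0.33333)
L(W) = -⅙ + W²/2 (L(W) = -(⅓ - W²)/2 = -⅙ + W²/2)
L(X) - 2225 = (-⅙ + (½)*28²) - 2225 = (-⅙ + (½)*784) - 2225 = (-⅙ + 392) - 2225 = 2351/6 - 2225 = -10999/6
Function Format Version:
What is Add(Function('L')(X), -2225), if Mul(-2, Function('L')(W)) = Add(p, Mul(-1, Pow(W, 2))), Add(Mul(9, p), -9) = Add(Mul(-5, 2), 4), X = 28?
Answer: Rational(-10999, 6) ≈ -1833.2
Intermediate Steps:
p = Rational(1, 3) (p = Add(1, Mul(Rational(1, 9), Add(Mul(-5, 2), 4))) = Add(1, Mul(Rational(1, 9), Add(-10, 4))) = Add(1, Mul(Rational(1, 9), -6)) = Add(1, Rational(-2, 3)) = Rational(1, 3) ≈ 0.33333)
Function('L')(W) = Add(Rational(-1, 6), Mul(Rational(1, 2), Pow(W, 2))) (Function('L')(W) = Mul(Rational(-1, 2), Add(Rational(1, 3), Mul(-1, Pow(W, 2)))) = Add(Rational(-1, 6), Mul(Rational(1, 2), Pow(W, 2))))
Add(Function('L')(X), -2225) = Add(Add(Rational(-1, 6), Mul(Rational(1, 2), Pow(28, 2))), -2225) = Add(Add(Rational(-1, 6), Mul(Rational(1, 2), 784)), -2225) = Add(Add(Rational(-1, 6), 392), -2225) = Add(Rational(2351, 6), -2225) = Rational(-10999, 6)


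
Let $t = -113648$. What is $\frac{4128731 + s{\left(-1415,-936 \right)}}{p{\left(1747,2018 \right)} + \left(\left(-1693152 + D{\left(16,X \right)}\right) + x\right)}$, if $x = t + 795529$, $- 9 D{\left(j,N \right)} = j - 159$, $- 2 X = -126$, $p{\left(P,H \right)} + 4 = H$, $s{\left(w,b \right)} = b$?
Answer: $- \frac{7430031}{1816634} \approx -4.09$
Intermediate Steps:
$p{\left(P,H \right)} = -4 + H$
$X = 63$ ($X = \left(- \frac{1}{2}\right) \left(-126\right) = 63$)
$D{\left(j,N \right)} = \frac{53}{3} - \frac{j}{9}$ ($D{\left(j,N \right)} = - \frac{j - 159}{9} = - \frac{-159 + j}{9} = \frac{53}{3} - \frac{j}{9}$)
$x = 681881$ ($x = -113648 + 795529 = 681881$)
$\frac{4128731 + s{\left(-1415,-936 \right)}}{p{\left(1747,2018 \right)} + \left(\left(-1693152 + D{\left(16,X \right)}\right) + x\right)} = \frac{4128731 - 936}{\left(-4 + 2018\right) + \left(\left(-1693152 + \left(\frac{53}{3} - \frac{16}{9}\right)\right) + 681881\right)} = \frac{4127795}{2014 + \left(\left(-1693152 + \left(\frac{53}{3} - \frac{16}{9}\right)\right) + 681881\right)} = \frac{4127795}{2014 + \left(\left(-1693152 + \frac{143}{9}\right) + 681881\right)} = \frac{4127795}{2014 + \left(- \frac{15238225}{9} + 681881\right)} = \frac{4127795}{2014 - \frac{9101296}{9}} = \frac{4127795}{- \frac{9083170}{9}} = 4127795 \left(- \frac{9}{9083170}\right) = - \frac{7430031}{1816634}$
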